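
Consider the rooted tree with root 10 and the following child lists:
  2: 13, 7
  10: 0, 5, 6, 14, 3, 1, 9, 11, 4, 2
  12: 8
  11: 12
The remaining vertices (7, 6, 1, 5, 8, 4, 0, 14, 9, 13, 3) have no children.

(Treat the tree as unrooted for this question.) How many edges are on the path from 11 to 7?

3

The path is 11–10–2–7, which has 3 edges.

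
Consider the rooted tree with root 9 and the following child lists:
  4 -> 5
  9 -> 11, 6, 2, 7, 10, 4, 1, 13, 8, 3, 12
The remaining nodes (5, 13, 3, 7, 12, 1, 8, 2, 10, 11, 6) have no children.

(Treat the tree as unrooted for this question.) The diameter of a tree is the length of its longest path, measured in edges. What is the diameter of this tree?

3

BFS from 5 reaches 11 last, at distance 3; BFS from 11 confirms no node is farther.
Path: 5–4–9–11.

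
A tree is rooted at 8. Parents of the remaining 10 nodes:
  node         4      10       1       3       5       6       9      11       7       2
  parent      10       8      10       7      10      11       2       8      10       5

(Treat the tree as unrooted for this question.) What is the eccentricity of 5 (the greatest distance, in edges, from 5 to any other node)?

4

Distances from 5 peak at 4, attained at 6.
5–10–8–11–6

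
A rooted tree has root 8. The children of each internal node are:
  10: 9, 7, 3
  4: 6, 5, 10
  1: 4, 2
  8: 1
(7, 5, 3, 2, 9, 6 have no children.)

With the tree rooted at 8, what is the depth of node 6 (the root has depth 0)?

3

8 → 1 → 4 → 6 — 3 edges.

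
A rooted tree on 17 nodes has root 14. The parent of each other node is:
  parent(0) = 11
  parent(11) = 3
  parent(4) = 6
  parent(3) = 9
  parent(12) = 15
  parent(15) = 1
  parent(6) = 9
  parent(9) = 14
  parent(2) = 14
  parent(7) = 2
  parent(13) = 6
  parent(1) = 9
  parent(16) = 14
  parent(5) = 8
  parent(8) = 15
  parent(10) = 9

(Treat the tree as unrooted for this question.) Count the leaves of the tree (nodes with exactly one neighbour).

The leaves are 0, 4, 5, 7, 10, 12, 13, 16.
That is 8 leaves.

8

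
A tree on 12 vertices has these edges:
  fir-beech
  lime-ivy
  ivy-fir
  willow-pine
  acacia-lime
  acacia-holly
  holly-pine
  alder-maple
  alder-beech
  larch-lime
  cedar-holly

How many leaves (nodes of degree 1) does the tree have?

Exactly 4 nodes have a single neighbour: cedar, larch, maple, willow.

4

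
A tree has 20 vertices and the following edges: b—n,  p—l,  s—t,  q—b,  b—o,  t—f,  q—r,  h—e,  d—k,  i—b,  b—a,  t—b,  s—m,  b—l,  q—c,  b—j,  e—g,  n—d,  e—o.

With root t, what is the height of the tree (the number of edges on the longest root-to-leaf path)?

g sits deepest: t–b–o–e–g — 4 edges from the root.

4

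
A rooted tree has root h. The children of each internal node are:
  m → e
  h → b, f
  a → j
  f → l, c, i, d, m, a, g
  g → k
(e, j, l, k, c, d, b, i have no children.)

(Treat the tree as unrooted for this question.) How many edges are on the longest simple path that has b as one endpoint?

A farthest node from b is j (k, e also at distance 4).
The path b – h – f – a – j has 4 edges.

4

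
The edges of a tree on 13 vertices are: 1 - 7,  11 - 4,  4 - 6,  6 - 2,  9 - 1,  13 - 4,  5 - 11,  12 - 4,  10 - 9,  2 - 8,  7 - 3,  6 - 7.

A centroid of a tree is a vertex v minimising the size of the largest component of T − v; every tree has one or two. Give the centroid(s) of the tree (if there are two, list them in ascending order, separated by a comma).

If 6 is removed the pieces have sizes 5, 5, 2, all ≤ ⌊13/2⌋ = 6.
No neighbour of 6 does as well, so 6 is the unique centroid.

6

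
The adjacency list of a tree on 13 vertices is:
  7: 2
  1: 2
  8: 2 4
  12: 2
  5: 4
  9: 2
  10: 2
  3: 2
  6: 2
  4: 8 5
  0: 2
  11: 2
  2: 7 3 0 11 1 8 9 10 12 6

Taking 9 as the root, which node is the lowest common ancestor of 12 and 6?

12's ancestor chain is 12, 2, 9 and 6's is 6, 2, 9; they first meet at 2.

2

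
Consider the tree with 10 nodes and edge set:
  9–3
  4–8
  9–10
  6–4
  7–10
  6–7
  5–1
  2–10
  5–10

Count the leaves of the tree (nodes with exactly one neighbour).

4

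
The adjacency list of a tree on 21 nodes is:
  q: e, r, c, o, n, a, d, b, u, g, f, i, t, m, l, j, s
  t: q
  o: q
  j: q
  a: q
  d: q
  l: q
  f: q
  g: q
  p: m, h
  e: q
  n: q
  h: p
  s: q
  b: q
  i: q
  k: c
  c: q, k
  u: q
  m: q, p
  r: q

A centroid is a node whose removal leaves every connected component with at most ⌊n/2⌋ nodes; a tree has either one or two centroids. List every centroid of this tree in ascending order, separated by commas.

q

Removing q splits the tree into components of sizes 3, 2, 1, 1, 1, 1, 1, 1, 1, 1, 1, 1, 1, 1, 1, 1, 1; the largest is 3 ≤ ⌊21/2⌋ = 10.
Every other node leaves some component of size > 10, so the centroid is unique.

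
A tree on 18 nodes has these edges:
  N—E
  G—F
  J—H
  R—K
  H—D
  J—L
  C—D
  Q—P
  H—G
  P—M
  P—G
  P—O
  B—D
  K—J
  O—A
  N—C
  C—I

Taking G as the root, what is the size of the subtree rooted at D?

6

The subtree rooted at D contains: D, C, B, I, N, E — 6 nodes.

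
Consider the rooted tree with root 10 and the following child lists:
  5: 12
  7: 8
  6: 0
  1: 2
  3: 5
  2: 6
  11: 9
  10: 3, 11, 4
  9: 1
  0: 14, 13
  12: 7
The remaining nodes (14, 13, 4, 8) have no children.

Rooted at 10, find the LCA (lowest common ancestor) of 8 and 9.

10

Path 8→root: 8 7 12 5 3 10; path 9→root: 9 11 10.
First common node: 10.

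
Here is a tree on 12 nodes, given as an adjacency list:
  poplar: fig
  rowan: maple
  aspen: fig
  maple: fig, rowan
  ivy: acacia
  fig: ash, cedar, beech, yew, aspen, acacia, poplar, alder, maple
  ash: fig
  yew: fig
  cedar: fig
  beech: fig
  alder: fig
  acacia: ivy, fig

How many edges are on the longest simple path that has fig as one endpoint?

2

Distances from fig peak at 2, attained at ivy (rowan also at distance 2).
fig – acacia – ivy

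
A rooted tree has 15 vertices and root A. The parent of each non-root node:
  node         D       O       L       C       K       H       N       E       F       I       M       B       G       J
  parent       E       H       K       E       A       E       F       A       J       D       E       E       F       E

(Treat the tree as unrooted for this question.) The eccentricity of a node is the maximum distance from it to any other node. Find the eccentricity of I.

A farthest node from I is G (L, N also at distance 5).
The path I–D–E–J–F–G has 5 edges.

5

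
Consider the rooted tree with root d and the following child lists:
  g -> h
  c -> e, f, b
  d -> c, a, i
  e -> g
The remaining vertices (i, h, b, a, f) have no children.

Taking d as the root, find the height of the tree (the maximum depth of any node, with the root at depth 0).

The longest root-to-leaf path is d – c – e – g – h (4 edges).

4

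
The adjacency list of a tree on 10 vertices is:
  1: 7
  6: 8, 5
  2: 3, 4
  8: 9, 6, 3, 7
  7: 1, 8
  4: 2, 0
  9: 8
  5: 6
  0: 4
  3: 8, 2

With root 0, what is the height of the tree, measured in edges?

1 sits deepest: 0 – 4 – 2 – 3 – 8 – 7 – 1 — 6 edges from the root.

6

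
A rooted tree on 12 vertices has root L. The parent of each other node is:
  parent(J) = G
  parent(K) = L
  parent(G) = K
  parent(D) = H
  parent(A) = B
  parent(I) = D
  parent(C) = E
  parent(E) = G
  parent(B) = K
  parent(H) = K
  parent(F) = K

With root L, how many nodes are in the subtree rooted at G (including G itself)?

The subtree rooted at G contains: G, E, J, C — 4 nodes.

4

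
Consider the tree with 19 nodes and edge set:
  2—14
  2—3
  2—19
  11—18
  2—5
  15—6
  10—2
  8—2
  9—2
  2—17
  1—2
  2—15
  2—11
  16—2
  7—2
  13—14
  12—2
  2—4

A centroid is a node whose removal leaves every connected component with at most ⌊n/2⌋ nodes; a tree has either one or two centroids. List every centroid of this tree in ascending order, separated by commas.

If 2 is removed the pieces have sizes 2, 2, 2, 1, 1, 1, 1, 1, 1, 1, 1, 1, 1, 1, 1, all ≤ ⌊19/2⌋ = 9.
Every other node leaves some component of size > 9, so the centroid is unique.

2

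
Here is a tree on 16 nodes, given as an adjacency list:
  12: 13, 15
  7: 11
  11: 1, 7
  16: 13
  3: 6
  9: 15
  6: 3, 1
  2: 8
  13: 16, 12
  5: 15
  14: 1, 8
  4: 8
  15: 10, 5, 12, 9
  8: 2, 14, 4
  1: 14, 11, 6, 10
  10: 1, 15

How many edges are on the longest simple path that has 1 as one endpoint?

5

Distances from 1 peak at 5, attained at 16.
1-10-15-12-13-16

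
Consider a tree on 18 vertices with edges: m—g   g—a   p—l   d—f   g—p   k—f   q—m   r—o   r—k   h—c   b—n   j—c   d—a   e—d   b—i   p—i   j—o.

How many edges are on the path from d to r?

3

Walking from d: d - f - k - r. Length 3.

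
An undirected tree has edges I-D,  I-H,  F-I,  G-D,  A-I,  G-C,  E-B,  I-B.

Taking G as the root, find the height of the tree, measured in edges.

4

A deepest node is E, reached by G-D-I-B-E.
That path has 4 edges, so the height is 4.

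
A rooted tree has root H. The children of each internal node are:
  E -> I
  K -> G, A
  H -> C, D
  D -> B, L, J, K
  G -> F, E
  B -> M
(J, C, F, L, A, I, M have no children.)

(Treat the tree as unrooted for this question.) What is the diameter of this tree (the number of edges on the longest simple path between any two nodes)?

6

A longest path is I-E-G-K-D-B-M, with 6 edges.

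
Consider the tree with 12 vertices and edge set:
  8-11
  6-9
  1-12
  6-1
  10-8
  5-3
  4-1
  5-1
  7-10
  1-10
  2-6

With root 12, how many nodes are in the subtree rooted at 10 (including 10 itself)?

4

10's subtree: {10, 8, 7, 11}, size 4.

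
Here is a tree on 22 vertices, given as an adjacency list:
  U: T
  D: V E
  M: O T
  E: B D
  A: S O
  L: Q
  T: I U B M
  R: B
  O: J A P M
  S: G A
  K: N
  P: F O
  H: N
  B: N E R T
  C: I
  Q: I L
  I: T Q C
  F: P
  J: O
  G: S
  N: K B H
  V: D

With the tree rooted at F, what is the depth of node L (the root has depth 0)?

7

F – P – O – M – T – I – Q – L — 7 edges.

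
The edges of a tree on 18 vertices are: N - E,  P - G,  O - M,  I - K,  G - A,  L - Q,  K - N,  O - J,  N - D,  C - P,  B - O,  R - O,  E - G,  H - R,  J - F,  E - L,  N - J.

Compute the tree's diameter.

8

Starting from H, a farthest node is C at distance 8.
One longest path: H - R - O - J - N - E - G - P - C.
So the diameter is 8.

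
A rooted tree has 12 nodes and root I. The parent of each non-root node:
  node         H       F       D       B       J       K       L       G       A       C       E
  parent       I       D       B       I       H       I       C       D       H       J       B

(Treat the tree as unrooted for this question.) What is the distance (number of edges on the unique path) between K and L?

K – I – H – J – C – L: 5 edges.

5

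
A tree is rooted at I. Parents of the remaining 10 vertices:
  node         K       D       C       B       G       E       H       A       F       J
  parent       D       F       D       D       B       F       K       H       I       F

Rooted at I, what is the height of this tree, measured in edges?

A sits deepest: I → F → D → K → H → A — 5 edges from the root.

5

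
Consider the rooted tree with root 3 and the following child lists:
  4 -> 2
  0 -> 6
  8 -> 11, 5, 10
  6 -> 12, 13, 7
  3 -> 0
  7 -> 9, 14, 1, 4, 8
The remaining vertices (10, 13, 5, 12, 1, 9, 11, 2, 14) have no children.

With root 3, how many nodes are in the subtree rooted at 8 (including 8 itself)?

The subtree rooted at 8 contains: 8, 10, 5, 11 — 4 nodes.

4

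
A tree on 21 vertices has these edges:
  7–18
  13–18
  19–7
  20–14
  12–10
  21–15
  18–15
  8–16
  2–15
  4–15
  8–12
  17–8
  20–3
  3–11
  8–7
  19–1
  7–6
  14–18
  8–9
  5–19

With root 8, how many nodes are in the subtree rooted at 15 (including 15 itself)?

4

The subtree rooted at 15 contains: 15, 4, 2, 21 — 4 nodes.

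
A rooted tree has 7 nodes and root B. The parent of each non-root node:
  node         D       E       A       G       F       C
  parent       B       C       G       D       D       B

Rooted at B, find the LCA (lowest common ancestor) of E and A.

Ancestors of E (toward the root): E, C, B.
Ancestors of A: A, G, D, B.
The deepest node appearing in both lists is B.

B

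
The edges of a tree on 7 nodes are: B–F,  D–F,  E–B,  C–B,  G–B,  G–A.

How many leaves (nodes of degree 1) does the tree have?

4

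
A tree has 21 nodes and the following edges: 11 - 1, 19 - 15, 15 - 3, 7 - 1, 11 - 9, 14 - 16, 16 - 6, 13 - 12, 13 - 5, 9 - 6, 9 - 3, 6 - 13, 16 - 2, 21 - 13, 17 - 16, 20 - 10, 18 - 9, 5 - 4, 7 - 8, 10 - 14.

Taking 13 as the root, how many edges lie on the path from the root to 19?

5

13–6–9–3–15–19 — 5 edges.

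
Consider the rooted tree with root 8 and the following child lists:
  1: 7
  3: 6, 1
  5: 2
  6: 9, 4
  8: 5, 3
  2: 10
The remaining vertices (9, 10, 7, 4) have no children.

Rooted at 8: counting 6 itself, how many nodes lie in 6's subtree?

3

6's subtree: {6, 4, 9}, size 3.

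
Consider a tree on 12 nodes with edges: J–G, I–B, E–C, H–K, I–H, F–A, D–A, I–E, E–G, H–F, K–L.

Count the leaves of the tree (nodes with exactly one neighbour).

5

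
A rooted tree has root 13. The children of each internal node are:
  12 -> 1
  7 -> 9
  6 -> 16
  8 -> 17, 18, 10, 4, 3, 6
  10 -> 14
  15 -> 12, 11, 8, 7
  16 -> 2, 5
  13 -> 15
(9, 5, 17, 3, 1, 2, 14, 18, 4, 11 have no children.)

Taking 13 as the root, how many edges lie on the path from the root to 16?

Climbing from 16 to the root: 16 – 6 – 8 – 15 – 13. That's 4 steps.

4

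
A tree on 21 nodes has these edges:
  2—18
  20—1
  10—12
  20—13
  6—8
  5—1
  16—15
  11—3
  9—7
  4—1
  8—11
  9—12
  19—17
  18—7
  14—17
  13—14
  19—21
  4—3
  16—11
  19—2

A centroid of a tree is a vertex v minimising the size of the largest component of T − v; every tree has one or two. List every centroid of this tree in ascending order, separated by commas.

Delete 13: the remaining components have sizes 10, 10. Max 10 ≤ 10, so 13 is a centroid.
No neighbour of 13 does as well, so 13 is the unique centroid.

13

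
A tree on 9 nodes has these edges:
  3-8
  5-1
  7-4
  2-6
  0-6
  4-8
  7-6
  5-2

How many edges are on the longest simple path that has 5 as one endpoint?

6

The node farthest from 5 is 3, via 5-2-6-7-4-8-3 — 6 edges.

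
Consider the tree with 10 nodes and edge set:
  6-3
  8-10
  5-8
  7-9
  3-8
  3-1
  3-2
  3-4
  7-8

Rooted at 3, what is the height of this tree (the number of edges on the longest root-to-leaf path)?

3

A deepest node is 9, reached by 3 → 8 → 7 → 9.
That path has 3 edges, so the height is 3.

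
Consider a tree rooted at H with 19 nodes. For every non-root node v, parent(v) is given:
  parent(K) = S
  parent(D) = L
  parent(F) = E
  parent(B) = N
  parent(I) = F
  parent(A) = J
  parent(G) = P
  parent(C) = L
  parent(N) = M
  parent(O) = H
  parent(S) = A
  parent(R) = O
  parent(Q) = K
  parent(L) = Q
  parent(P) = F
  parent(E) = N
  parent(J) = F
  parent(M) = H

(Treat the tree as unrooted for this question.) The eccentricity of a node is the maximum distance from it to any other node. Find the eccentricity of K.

10

A farthest node from K is R.
The path K – S – A – J – F – E – N – M – H – O – R has 10 edges.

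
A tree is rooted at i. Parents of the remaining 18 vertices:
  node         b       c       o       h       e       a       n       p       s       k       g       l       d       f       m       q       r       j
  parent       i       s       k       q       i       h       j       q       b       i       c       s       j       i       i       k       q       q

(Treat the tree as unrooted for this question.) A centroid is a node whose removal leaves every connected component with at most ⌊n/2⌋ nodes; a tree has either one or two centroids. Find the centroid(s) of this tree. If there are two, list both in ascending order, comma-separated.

k

If k is removed the pieces have sizes 9, 8, 1, all ≤ ⌊19/2⌋ = 9.
No neighbour of k does as well, so k is the unique centroid.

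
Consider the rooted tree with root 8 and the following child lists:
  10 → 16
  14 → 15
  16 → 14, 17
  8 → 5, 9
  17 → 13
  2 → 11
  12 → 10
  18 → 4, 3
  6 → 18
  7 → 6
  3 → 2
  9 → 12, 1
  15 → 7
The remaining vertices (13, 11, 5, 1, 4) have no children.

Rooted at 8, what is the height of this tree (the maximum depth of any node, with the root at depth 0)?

The longest root-to-leaf path is 8 → 9 → 12 → 10 → 16 → 14 → 15 → 7 → 6 → 18 → 3 → 2 → 11 (12 edges).

12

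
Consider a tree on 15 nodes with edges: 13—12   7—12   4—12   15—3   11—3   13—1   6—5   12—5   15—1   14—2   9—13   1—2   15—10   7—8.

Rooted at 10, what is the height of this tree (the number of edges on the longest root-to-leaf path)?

6

The longest root-to-leaf path is 10–15–1–13–12–5–6 (6 edges).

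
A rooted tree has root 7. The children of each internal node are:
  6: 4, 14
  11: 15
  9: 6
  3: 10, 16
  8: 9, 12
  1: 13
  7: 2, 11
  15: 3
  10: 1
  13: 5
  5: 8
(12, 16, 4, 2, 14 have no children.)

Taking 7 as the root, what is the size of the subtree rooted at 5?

7

The subtree rooted at 5 contains: 5, 8, 9, 12, 6, 4, 14 — 7 nodes.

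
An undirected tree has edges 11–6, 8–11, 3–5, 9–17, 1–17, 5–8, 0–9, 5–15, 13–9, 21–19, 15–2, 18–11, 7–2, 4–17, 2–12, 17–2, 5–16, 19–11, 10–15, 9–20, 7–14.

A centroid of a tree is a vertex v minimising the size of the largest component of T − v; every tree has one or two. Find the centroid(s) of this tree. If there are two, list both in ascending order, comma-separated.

Removing 2 splits the tree into components of sizes 11, 7, 2, 1; the largest is 11 ≤ ⌊22/2⌋ = 11.
Its neighbour 15 also leaves a largest component of size 11, so both are centroids.

2, 15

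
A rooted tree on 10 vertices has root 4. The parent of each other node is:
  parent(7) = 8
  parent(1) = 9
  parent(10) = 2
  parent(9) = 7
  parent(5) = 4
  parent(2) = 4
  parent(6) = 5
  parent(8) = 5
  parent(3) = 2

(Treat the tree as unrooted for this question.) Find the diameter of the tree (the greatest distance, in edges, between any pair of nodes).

7

A longest path is 10-2-4-5-8-7-9-1, with 7 edges.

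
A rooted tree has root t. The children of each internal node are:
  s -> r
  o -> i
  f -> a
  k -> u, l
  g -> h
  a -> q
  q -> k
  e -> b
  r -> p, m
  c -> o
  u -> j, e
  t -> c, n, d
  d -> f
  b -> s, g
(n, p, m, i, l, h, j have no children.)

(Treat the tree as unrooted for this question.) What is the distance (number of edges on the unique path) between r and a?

7

Walking from r: r – s – b – e – u – k – q – a. Length 7.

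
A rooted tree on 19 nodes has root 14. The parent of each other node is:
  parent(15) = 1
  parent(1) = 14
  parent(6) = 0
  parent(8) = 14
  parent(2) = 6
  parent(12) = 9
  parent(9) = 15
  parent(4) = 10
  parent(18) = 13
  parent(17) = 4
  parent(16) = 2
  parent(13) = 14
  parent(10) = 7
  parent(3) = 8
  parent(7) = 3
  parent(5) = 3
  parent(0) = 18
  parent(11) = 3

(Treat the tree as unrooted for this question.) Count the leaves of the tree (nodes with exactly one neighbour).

5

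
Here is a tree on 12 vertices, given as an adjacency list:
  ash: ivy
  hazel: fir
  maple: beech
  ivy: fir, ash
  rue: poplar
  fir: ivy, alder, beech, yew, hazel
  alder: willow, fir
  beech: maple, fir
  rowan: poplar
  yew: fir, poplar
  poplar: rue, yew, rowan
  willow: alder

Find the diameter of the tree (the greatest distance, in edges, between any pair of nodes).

BFS from rue reaches ash last, at distance 5; BFS from ash confirms no node is farther.
Path: rue-poplar-yew-fir-ivy-ash.

5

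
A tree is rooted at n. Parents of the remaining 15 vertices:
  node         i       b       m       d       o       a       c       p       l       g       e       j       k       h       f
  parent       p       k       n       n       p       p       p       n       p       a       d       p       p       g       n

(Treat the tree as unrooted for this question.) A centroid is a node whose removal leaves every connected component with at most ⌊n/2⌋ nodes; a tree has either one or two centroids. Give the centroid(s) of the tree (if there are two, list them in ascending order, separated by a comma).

p

Delete p: the remaining components have sizes 5, 3, 2, 1, 1, 1, 1, 1. Max 5 ≤ 8, so p is a centroid.
Every other node leaves some component of size > 8, so the centroid is unique.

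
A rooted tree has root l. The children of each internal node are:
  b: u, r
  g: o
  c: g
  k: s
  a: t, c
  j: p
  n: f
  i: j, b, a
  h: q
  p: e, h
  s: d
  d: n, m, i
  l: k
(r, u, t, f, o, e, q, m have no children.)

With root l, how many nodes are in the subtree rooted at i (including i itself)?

The subtree rooted at i contains: i, j, a, b, p, t, c, r, u, e, h, g, q, o — 14 nodes.

14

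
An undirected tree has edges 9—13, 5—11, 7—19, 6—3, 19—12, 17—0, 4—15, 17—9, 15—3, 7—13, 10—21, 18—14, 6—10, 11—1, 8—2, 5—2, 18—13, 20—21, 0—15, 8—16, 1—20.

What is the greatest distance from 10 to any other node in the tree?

10

The node farthest from 10 is 12, via 10 – 6 – 3 – 15 – 0 – 17 – 9 – 13 – 7 – 19 – 12 — 10 edges.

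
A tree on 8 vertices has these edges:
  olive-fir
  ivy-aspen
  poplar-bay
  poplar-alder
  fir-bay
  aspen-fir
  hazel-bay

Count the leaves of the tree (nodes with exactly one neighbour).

4

The leaves are alder, hazel, ivy, olive.
That is 4 leaves.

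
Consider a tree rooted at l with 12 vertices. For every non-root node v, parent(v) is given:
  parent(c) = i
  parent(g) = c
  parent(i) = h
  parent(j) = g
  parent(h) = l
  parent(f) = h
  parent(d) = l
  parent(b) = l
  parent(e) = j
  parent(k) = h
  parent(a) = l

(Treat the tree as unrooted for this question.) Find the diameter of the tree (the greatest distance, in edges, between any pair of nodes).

7

BFS from b reaches e last, at distance 7; BFS from e confirms no node is farther.
Path: b - l - h - i - c - g - j - e.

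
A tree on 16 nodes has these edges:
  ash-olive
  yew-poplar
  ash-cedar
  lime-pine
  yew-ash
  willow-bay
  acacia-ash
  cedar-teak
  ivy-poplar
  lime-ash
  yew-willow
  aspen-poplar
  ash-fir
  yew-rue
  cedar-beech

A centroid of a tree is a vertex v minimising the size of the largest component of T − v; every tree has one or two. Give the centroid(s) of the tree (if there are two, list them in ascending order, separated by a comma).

If ash is removed the pieces have sizes 7, 3, 2, 1, 1, 1, all ≤ ⌊16/2⌋ = 8.
Every other node leaves some component of size > 8, so the centroid is unique.

ash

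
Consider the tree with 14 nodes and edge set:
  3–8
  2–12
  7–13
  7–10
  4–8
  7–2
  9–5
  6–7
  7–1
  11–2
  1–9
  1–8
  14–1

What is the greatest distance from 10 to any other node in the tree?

Distances from 10 peak at 4, attained at 4 (3, 5 also at distance 4).
10 – 7 – 1 – 8 – 4

4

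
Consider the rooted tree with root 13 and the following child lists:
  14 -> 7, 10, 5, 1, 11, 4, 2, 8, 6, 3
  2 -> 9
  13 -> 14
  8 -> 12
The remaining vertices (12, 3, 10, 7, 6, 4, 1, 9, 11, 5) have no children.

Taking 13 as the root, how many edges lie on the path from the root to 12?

13–14–8–12 — 3 edges.

3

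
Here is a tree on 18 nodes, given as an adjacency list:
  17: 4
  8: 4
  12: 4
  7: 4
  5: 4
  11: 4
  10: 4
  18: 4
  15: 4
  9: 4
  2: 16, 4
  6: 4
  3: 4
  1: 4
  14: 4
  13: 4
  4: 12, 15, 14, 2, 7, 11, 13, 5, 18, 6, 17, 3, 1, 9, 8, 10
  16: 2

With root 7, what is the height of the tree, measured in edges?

3

A deepest node is 16, reached by 7-4-2-16.
That path has 3 edges, so the height is 3.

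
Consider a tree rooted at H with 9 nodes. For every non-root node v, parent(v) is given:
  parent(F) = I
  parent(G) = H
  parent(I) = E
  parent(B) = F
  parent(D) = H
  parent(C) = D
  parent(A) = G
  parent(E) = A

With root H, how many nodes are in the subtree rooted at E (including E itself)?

The subtree rooted at E contains: E, I, F, B — 4 nodes.

4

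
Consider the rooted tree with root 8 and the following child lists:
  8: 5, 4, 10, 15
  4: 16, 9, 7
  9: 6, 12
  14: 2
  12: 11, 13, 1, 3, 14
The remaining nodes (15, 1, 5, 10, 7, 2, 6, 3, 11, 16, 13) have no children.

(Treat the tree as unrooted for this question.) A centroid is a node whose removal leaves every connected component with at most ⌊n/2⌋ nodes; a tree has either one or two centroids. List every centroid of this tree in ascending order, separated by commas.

9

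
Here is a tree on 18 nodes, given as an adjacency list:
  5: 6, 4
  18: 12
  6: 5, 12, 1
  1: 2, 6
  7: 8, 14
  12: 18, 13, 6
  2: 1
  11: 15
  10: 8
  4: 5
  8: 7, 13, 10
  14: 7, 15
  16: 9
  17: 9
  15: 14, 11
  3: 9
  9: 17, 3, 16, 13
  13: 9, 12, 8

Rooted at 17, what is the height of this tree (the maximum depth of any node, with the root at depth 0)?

7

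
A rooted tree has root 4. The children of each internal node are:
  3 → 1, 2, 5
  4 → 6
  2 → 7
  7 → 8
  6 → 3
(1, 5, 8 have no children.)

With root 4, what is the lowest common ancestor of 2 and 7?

2

Path 2→root: 2 3 6 4; path 7→root: 7 2 3 6 4.
First common node: 2.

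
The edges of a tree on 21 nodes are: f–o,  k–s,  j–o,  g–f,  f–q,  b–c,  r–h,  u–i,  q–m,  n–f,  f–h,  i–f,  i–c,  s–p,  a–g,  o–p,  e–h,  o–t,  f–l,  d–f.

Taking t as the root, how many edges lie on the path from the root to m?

t → o → f → q → m — 4 edges.

4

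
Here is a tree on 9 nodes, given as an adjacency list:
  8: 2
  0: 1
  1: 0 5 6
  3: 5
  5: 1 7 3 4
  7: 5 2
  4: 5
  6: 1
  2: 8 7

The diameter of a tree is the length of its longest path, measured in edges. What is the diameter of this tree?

BFS from 8 reaches 0 last, at distance 5; BFS from 0 confirms no node is farther.
Path: 8–2–7–5–1–0.

5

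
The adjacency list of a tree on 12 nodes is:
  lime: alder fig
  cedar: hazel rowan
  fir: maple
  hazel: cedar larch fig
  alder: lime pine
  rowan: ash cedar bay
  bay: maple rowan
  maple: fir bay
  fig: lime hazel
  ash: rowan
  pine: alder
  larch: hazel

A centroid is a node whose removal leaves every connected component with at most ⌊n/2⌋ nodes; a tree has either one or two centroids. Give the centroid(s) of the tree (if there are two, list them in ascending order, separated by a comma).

cedar, hazel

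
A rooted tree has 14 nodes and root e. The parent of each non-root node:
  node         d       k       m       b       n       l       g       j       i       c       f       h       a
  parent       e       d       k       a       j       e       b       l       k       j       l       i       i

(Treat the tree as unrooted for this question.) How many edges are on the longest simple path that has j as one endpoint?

The node farthest from j is g, via j–l–e–d–k–i–a–b–g — 8 edges.

8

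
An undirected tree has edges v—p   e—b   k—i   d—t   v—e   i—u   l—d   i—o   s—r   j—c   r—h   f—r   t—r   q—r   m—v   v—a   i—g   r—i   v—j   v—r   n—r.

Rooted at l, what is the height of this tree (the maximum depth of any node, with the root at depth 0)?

6

b sits deepest: l – d – t – r – v – e – b — 6 edges from the root.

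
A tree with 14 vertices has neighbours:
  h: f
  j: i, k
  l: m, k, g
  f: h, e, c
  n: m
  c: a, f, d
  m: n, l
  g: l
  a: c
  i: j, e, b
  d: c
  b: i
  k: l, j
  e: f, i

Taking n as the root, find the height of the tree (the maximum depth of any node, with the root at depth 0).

A deepest node is d, reached by n–m–l–k–j–i–e–f–c–d.
That path has 9 edges, so the height is 9.

9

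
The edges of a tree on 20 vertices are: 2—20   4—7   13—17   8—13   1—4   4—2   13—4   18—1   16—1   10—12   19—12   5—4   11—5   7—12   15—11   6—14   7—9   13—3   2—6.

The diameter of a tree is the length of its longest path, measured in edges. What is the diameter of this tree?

6

A longest path is 14–6–2–4–7–12–19, with 6 edges.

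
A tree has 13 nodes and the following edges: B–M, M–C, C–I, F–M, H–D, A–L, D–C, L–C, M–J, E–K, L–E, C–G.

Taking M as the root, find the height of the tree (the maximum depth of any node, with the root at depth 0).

K sits deepest: M – C – L – E – K — 4 edges from the root.

4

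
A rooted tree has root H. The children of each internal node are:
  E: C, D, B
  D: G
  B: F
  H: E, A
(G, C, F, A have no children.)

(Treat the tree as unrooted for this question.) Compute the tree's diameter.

A longest path is F - B - E - D - G, with 4 edges.

4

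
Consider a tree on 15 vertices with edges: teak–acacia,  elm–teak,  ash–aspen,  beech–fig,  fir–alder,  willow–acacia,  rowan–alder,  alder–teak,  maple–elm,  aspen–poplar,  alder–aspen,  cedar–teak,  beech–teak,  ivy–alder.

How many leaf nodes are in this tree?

The leaves are ash, cedar, fig, fir, ivy, maple, poplar, rowan, willow.
That is 9 leaves.

9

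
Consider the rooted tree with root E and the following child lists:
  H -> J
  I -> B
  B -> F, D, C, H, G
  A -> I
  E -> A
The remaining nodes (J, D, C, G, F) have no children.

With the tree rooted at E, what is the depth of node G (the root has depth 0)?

4

E → A → I → B → G — 4 edges.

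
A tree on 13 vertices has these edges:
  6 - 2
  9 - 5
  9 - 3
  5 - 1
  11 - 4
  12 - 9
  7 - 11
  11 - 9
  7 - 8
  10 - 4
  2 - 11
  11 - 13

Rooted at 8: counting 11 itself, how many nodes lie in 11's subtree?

11's subtree: {11, 9, 2, 4, 13, 5, 12, 3, 6, 10, 1}, size 11.

11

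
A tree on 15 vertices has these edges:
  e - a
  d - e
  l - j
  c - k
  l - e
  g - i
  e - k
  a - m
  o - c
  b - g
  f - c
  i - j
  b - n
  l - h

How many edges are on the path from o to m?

5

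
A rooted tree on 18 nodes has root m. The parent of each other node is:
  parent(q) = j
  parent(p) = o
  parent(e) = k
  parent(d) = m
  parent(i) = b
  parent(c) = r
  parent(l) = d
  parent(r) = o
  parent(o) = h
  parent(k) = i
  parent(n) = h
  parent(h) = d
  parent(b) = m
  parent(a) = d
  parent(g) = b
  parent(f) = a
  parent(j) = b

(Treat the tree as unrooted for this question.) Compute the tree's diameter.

A longest path is c – r – o – h – d – m – b – i – k – e, with 9 edges.

9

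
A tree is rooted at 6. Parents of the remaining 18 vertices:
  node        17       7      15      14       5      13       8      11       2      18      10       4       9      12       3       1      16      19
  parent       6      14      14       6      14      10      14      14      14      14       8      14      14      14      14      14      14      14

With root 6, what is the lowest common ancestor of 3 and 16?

Path 3→root: 3 14 6; path 16→root: 16 14 6.
First common node: 14.

14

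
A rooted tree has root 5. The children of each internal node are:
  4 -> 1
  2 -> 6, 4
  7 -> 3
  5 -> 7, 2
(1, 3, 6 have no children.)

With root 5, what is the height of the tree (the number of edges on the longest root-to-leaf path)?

3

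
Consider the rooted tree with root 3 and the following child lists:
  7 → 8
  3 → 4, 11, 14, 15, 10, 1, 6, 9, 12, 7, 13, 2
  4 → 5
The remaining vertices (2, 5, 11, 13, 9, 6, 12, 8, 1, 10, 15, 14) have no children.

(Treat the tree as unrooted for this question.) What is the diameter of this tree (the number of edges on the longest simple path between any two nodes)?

4

BFS from 5 reaches 8 last, at distance 4; BFS from 8 confirms no node is farther.
Path: 5 - 4 - 3 - 7 - 8.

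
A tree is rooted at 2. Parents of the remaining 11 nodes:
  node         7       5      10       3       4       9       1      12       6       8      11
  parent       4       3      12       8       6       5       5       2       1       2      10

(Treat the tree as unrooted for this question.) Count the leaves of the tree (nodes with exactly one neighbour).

Exactly 3 nodes have a single neighbour: 7, 9, 11.

3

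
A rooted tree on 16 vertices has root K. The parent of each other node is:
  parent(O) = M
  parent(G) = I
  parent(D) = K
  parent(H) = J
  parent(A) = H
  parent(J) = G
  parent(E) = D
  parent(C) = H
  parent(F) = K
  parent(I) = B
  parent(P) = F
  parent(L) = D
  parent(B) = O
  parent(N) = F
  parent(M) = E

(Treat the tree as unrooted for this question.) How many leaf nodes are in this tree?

5

Degree-1 nodes: A, C, L, N, P — 5 of them.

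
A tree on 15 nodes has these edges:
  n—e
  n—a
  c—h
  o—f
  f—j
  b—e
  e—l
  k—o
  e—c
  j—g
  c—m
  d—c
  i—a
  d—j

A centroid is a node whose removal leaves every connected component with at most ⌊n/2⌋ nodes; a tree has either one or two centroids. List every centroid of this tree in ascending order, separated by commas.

Delete c: the remaining components have sizes 6, 6, 1, 1. Max 6 ≤ 7, so c is a centroid.
No neighbour of c does as well, so c is the unique centroid.

c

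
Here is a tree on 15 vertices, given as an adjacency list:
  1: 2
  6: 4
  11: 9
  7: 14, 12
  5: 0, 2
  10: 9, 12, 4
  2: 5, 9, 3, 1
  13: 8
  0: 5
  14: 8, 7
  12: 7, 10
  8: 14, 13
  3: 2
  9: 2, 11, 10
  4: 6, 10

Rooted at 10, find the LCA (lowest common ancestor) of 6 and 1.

Ancestors of 6 (toward the root): 6, 4, 10.
Ancestors of 1: 1, 2, 9, 10.
The deepest node appearing in both lists is 10.

10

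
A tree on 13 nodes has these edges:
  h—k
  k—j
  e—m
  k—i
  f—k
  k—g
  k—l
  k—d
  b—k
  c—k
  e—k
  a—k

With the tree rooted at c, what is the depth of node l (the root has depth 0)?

c → k → l — 2 edges.

2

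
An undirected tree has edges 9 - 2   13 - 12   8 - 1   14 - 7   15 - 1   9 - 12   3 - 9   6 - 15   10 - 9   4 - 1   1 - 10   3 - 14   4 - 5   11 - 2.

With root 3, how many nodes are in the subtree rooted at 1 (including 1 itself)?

6

1's subtree: {1, 15, 4, 8, 6, 5}, size 6.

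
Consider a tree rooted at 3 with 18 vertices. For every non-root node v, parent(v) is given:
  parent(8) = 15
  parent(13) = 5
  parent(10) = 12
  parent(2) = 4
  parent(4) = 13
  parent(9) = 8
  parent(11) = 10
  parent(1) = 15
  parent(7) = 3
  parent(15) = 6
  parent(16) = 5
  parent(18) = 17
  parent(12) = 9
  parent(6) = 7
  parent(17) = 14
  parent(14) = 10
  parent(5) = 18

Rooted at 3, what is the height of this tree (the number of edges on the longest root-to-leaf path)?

A deepest node is 2, reached by 3 – 7 – 6 – 15 – 8 – 9 – 12 – 10 – 14 – 17 – 18 – 5 – 13 – 4 – 2.
That path has 14 edges, so the height is 14.

14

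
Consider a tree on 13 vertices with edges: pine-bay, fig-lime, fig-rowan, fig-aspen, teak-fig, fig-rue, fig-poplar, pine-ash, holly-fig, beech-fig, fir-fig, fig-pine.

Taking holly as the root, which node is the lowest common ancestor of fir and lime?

fig

Path fir→root: fir fig holly; path lime→root: lime fig holly.
First common node: fig.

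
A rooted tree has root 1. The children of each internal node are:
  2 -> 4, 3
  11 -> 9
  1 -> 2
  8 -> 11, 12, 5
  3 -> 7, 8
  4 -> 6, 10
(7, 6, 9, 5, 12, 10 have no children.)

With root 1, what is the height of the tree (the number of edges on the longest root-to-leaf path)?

5

9 sits deepest: 1–2–3–8–11–9 — 5 edges from the root.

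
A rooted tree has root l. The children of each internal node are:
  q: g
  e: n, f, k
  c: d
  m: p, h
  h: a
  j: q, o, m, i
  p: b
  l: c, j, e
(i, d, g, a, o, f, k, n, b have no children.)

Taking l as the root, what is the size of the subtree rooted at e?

e's subtree: {e, k, f, n}, size 4.

4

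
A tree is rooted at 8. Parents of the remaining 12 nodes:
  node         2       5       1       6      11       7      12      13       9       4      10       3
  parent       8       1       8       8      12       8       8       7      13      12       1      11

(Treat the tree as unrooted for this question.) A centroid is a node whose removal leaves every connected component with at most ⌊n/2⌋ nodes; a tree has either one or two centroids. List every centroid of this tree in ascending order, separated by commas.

8

If 8 is removed the pieces have sizes 4, 3, 3, 1, 1, all ≤ ⌊13/2⌋ = 6.
Every other node leaves some component of size > 6, so the centroid is unique.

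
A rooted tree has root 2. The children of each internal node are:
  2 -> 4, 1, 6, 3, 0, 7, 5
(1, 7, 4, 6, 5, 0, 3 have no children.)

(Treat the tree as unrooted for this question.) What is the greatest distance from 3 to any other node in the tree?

Distances from 3 peak at 2, attained at 7 (0, 6, 4, 1, 5 also at distance 2).
3–2–7

2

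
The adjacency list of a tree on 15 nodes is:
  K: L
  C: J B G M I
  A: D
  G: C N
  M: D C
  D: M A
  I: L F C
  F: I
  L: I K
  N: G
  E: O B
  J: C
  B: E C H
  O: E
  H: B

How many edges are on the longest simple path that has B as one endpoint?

Distances from B peak at 4, attained at A (K also at distance 4).
B–C–M–D–A

4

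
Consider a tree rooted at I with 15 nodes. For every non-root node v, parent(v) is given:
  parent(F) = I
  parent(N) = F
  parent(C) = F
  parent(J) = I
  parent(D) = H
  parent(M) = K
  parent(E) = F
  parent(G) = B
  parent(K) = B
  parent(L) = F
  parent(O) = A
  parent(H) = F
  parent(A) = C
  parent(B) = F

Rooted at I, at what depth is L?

Climbing from L to the root: L – F – I. That's 2 steps.

2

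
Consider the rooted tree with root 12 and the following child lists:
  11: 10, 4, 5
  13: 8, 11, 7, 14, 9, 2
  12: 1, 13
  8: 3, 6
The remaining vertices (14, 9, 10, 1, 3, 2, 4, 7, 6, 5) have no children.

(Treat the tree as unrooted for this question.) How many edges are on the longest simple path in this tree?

A longest path is 5–11–13–8–6, with 4 edges.

4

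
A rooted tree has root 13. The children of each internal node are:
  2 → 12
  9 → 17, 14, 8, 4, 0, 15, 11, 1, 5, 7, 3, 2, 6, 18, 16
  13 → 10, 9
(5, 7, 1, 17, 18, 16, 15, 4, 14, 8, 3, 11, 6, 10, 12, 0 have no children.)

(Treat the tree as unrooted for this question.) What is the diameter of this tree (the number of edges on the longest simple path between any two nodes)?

4

A longest path is 10 – 13 – 9 – 2 – 12, with 4 edges.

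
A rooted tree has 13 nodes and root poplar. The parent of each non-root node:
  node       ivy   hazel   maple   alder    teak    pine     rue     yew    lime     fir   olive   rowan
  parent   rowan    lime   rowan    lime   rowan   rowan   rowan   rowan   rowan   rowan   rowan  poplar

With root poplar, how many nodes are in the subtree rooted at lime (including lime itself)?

3

Descendants of lime (including itself): lime, hazel, alder. That's 3.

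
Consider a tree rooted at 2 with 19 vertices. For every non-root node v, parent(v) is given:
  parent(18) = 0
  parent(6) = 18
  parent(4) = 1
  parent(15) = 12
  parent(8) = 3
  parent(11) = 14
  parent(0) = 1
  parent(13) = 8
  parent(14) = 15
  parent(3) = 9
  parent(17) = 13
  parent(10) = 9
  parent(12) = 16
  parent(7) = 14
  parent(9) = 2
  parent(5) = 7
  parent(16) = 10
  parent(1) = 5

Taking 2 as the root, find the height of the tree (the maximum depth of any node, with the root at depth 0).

A deepest node is 6, reached by 2 → 9 → 10 → 16 → 12 → 15 → 14 → 7 → 5 → 1 → 0 → 18 → 6.
That path has 12 edges, so the height is 12.

12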